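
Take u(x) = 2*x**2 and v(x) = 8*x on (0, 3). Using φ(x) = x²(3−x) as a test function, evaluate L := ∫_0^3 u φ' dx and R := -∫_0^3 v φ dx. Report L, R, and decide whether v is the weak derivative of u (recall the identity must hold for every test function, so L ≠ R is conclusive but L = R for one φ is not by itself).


LHS = -243/5, RHS = -486/5. No, v is not the weak derivative of u.

u(x) = 2*x**2, classical derivative u'(x) = 4*x.
φ(x) = x²(3−x), so φ'(x) = 3*x*(2 - x).
Note φ(0) = φ(3) = 0, so the boundary term u·φ vanishes.
LHS = ∫_0^3 u(x) φ'(x) dx = ∫_0^3 (-6*x^4 + 12*x^3) dx. Term by term:
  ∫_0^3 -6*x^4 dx = -1458/5;  ∫_0^3 12*x^3 dx = 243.
Sum: -1458/5 + 243 = -243/5.
So LHS = -243/5.
∫_0^3 v(x) φ(x) dx = ∫_0^3 (-8*x^4 + 24*x^3) dx. Term by term:
  ∫_0^3 -8*x^4 dx = -1944/5;  ∫_0^3 24*x^3 dx = 486.
Sum: -1944/5 + 486 = 486/5.
So RHS = -∫_0^3 v(x) φ(x) dx = -486/5.
LHS − RHS = 243/5 ≠ 0, so the identity fails.
(For a valid weak derivative the identity must hold for EVERY test function, in particular this one. The failure shows v is NOT the weak derivative of u.)
Correct weak derivative would be u'(x) = 4*x.


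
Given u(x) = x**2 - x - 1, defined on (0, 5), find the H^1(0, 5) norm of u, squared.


||u||_{H^1}^2 = 845/2

The H^1 norm (squared) on an interval (0, L) is
  ||u||_{H^1}^2 = ∫_0^L u(x)^2 dx + ∫_0^L u'(x)^2 dx.
Compute u'(x) = 2*x - 1.
Then u(x)^2 = x**4 - 2*x**3 - x**2 + 2*x + 1 and u'(x)^2 = 4*x**2 - 4*x + 1.
Integrate each monomial from 0 to 5 using ∫_0^5 c·x^n dx = c·5^(n+1)/(n+1):
  ∫_0^5 u(x)^2 dx = ∫_0^5 (x^4 - 2*x^3 - x^2 + 2*x + 1) dx. Term by term:
    ∫_0^5 x^4 dx = 625;  ∫_0^5 -2*x^3 dx = -625/2;  ∫_0^5 -x^2 dx = -125/3;
    ∫_0^5 2*x dx = 25;  ∫_0^5 1 dx = 5.
  Sum: 625 − 625/2 − 125/3 + 25 + 5 = 1805/6.
  ∫_0^5 u'(x)^2 dx = ∫_0^5 (4*x^2 - 4*x + 1) dx. Term by term:
    ∫_0^5 4*x^2 dx = 500/3;  ∫_0^5 -4*x dx = -50;  ∫_0^5 1 dx = 5.
  Sum: 500/3 − 50 + 5 = 365/3.
Adding: ||u||_{H^1}^2 = 1805/6 + 365/3 = 845/2.


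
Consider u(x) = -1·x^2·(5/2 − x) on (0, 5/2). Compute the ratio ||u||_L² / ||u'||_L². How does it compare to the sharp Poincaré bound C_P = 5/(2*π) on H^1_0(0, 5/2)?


||u||_L² / ||u'||_L² = 5*sqrt(14)/28 < C_P = 5/(2*π).

u(x) = -1·x^2·(5/2 − x), so u'(x) = x*(3*x - 5).
u(x) = -1·x^2·(5/2 − x) vanishes at x = 0 and x = 5/2, so u ∈ H^1_0(0, 5/2). Differentiate via the product rule and integrate the resulting polynomials term by term.
  ∫_0^5/2 u² dx = ∫_0^5/2 (x^6 - 5*x^5 + 25*x^4/4) dx. Term by term:
    ∫_0^5/2 x^6 dx = 78125/896;  ∫_0^5/2 -5*x^5 dx = -78125/384;  ∫_0^5/2 25*x^4/4 dx = 15625/128.
  Sum: 78125/896 − 78125/384 + 15625/128 = 15625/2688.
  ∫_0^5/2 (u')² dx = ∫_0^5/2 (9*x^4 - 30*x^3 + 25*x^2) dx. Term by term:
    ∫_0^5/2 9*x^4 dx = 5625/32;  ∫_0^5/2 -30*x^3 dx = -9375/32;  ∫_0^5/2 25*x^2 dx = 3125/24.
  Sum: 5625/32 − 9375/32 + 3125/24 = 625/48.
∫_0^5/2 u² dx = 15625/2688, so ||u||_L² = 125*sqrt(42)/336.
∫_0^5/2 (u')² dx = 625/48, so ||u'||_L² = 25*sqrt(3)/12.
Ratio ||u||_L² / ||u'||_L² = 5*sqrt(14)/28.
Sharp Poincaré constant on H^1_0(0, 5/2) is C_P = L/π = 5/(2*π), achieved by sin(2*π/5·x).
A polynomial bump cannot attain the sharp Poincaré constant (only the first sine eigenfunction does), so the ratio is strictly less than C_P, consistent with ||u||_L² ≤ C_P ||u'||_L².


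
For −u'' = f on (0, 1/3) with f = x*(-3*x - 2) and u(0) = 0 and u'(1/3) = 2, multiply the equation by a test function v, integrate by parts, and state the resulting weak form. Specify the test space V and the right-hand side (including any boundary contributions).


V = {v ∈ H^1(0, 1/3) : v(0) = 0} (test functions vanish at x = 0 where u is specified); weak form: ∫_0^1/3 u'v' dx = ∫_0^1/3 (x*(-3*x - 2)) v dx + 2·v(1/3) for all v ∈ V.

Multiply both sides by a test function v and integrate from 0 to 1/3:
  ∫_0^1/3 −u''(x) v(x) dx = ∫_0^1/3 f(x) v(x) dx.
Integrate the LHS by parts once:
  ∫_0^1/3 −u'' v dx = −[u'(x) v(x)]_0^1/3 + ∫_0^1/3 u'(x) v'(x) dx.
Thus ∫_0^1/3 u'(x) v'(x) dx = ∫_0^1/3 f(x) v(x) dx + [u'(x) v(x)]_0^1/3.
Choose V so that boundary terms are either known or forced to vanish.
Mixed BC: u(0) = 0 (Dirichlet) and u'(1/3) = 2 (Neumann). Define V = {v ∈ H^1(0, 1/3) : v(0) = 0}. Then [u' v]_0^1/3 = u'(1/3)·v(1/3) − u'(0)·0 = 2·v(1/3).
Weak formulation: find u (satisfying any essential BC) such that ∫_0^1/3 u'(x) v'(x) dx = ∫_0^1/3 f v dx + 2·v(1/3) for all v ∈ V (Dirichlet at 0 absorbed into V; Neumann datum at x = 1/3 contributes the boundary term).
Substituting f(x) = x*(-3*x - 2), the right-hand side is ∫_0^1/3 (x*(-3*x - 2)) v dx + 2·v(1/3).


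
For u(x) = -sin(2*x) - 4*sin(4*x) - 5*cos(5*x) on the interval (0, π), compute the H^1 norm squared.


||u||_{H^1(0,π)}^2 = -61360/63 + 927*π/2

u'(x) = 25*sin(5*x) - 2*cos(2*x) - 16*cos(4*x).
Expand u² and (u')² and integrate term by term on (0, π), using: for integers n ≥ 1, ∫_0^π sin²(nx) dx = ∫_0^π cos²(nx) dx = π/2; for n ≠ n', ∫_0^π sin(nx)sin(n'x) dx = ∫_0^π cos(nx)cos(n'x) dx = 0; and by product-to-sum, ∫_0^π sin(nx)cos(n'x) dx = ½∫_0^π [sin((n+n')x) + sin((n−n')x)] dx, which is 0 when n+n' is even and 2n/(n²−n'²) when n+n' is odd (it need not vanish on (0, π)).
  u² squared terms: (-1)²·∫sin(2x)² dx = 1·π/2 = π/2;  (-5)²·∫cos(5x)² dx = 25·π/2 = 25*π/2;  (-4)²·∫sin(4x)² dx = 16·π/2 = 8*π.
  u² cross terms: 2·(-1)·(-5)·∫sin(2x)·cos(5x) dx = 10·(-4/21) = -40/21;  2·(-1)·(-4)·∫sin(2x)·sin(4x) dx = 8·(0) = 0;  2·(-5)·(-4)·∫cos(5x)·sin(4x) dx = 40·(-8/9) = -320/9.
  So ∫_0^π u² dx = π/2 + 25*π/2 + 8*π − 40/21 + 0 − 320/9 = -2360/63 + 21*π.
  (u')² squared terms: (-16)²·∫cos(4x)² dx = 256·π/2 = 128*π;  (-2)²·∫cos(2x)² dx = 4·π/2 = 2*π;  (25)²·∫sin(5x)² dx = 625·π/2 = 625*π/2.
  (u')² cross terms: 2·(-16)·(-2)·∫cos(4x)·cos(2x) dx = 64·(0) = 0;  2·(-16)·(25)·∫cos(4x)·sin(5x) dx = -800·(10/9) = -8000/9;  2·(-2)·(25)·∫cos(2x)·sin(5x) dx = -100·(10/21) = -1000/21.
  So ∫_0^π (u')² dx = 128*π + 2*π + 625*π/2 + 0 − 8000/9 − 1000/21 = -59000/63 + 885*π/2.
||u||_{H^1}^2 = (-2360/63 + 21*π) + (-59000/63 + 885*π/2) = -61360/63 + 927*π/2.


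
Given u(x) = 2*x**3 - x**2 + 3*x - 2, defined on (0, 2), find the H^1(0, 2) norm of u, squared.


||u||_{H^1}^2 = 32698/105

The H^1 norm (squared) on an interval (0, L) is
  ||u||_{H^1}^2 = ∫_0^L u(x)^2 dx + ∫_0^L u'(x)^2 dx.
Compute u'(x) = 6*x**2 - 2*x + 3.
Then u(x)^2 = 4*x**6 - 4*x**5 + 13*x**4 - 14*x**3 + 13*x**2 - 12*x + 4 and u'(x)^2 = 36*x**4 - 24*x**3 + 40*x**2 - 12*x + 9.
Integrate each monomial from 0 to 2 using ∫_0^2 c·x^n dx = c·2^(n+1)/(n+1):
  ∫_0^2 u(x)^2 dx = ∫_0^2 (4*x^6 - 4*x^5 + 13*x^4 - 14*x^3 + 13*x^2 - 12*x + 4) dx. Term by term:
    ∫_0^2 4*x^6 dx = 512/7;  ∫_0^2 -4*x^5 dx = -128/3;  ∫_0^2 13*x^4 dx = 416/5;
    ∫_0^2 -14*x^3 dx = -56;  ∫_0^2 13*x^2 dx = 104/3;  ∫_0^2 -12*x dx = -24;
    ∫_0^2 4 dx = 8.
  Sum: 512/7 − 128/3 + 416/5 − 56 + 104/3 − 24 + 8 = 2672/35.
  ∫_0^2 u'(x)^2 dx = ∫_0^2 (36*x^4 - 24*x^3 + 40*x^2 - 12*x + 9) dx. Term by term:
    ∫_0^2 36*x^4 dx = 1152/5;  ∫_0^2 -24*x^3 dx = -96;  ∫_0^2 40*x^2 dx = 320/3;
    ∫_0^2 -12*x dx = -24;  ∫_0^2 9 dx = 18.
  Sum: 1152/5 − 96 + 320/3 − 24 + 18 = 3526/15.
Adding: ||u||_{H^1}^2 = 2672/35 + 3526/15 = 32698/105.


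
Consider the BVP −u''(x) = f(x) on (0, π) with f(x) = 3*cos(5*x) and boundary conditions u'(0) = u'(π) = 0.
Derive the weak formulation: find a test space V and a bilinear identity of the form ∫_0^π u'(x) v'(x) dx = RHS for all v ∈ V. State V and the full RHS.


V = H^1(0, π) (no boundary constraint on v; u is determined up to an additive constant); weak form: ∫_0^π u'v' dx = ∫_0^π (3*cos(5*x)) v dx for all v ∈ V.

Multiply both sides by a test function v and integrate from 0 to π:
  ∫_0^π −u''(x) v(x) dx = ∫_0^π f(x) v(x) dx.
Integrate the LHS by parts once:
  ∫_0^π −u'' v dx = −[u'(x) v(x)]_0^π + ∫_0^π u'(x) v'(x) dx.
Thus ∫_0^π u'(x) v'(x) dx = ∫_0^π f(x) v(x) dx + [u'(x) v(x)]_0^π.
Choose V so that boundary terms are either known or forced to vanish.
u has homogeneous Neumann: u'(0) = u'(π) = 0. So [u' v]_0^π = 0·v(π) − 0·v(0) = 0 for any v; take V = H^1(0, π).
Weak formulation: find u (satisfying any essential BC) such that ∫_0^π u'(x) v'(x) dx = ∫_0^π f v dx for all v ∈ V (homogeneous Neumann, so boundary terms vanish).
Substituting f(x) = 3*cos(5*x), the right-hand side is ∫_0^π (3*cos(5*x)) v dx.
Compatibility check (pure Neumann): taking v ≡ 1 ∈ V gives 0 = ∫_0^π f dx + (0) − (0), i.e. ∫_0^π f dx must equal u'(0) − u'(π) = 0. Indeed ∫_0^π (3*cos(5*x)) dx = 0, so the data are compatible. The solution is then unique only up to an additive constant (fix it e.g. by requiring ∫_0^π u dx = 0).


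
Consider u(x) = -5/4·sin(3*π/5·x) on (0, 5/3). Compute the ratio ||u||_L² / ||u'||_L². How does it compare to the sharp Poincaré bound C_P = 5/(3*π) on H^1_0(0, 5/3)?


||u||_L² / ||u'||_L² = 5/(3*π) = C_P.

u(x) = -5/4·sin(3*π/5·x), so u'(x) = -3*π*cos(3*π*x/5)/4.
Writing u(x) = A·sin(kπx/L) with A = -5/4 and k = 1, use ∫_0^L sin²(kπx/L) dx = L/2 and ∫_0^L cos²(kπx/L) dx = L/2.
u² = 25/16·sin²(3*π/5·x) and (u')² = 9*π^2/16·cos²(3*π/5·x), and each of sin², cos² integrates to L/2 = 5/6 over (0, 5/3).
∫_0^5/3 u² dx = 125/96, so ||u||_L² = 5*sqrt(30)/24.
∫_0^5/3 (u')² dx = 15*π^2/32, so ||u'||_L² = sqrt(30)*π/8.
Ratio ||u||_L² / ||u'||_L² = 5/(3*π).
Sharp Poincaré constant on H^1_0(0, 5/3) is C_P = L/π = 5/(3*π), achieved by sin(3*π/5·x).
This is the k = 1 eigenfunction (up to amplitude), so the ratio equals the sharp Poincaré constant exactly.


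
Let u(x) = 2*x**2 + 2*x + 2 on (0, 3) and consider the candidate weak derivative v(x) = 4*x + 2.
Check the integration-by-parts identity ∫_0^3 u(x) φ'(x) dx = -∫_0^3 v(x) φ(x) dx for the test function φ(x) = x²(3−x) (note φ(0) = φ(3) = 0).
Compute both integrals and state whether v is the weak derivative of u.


LHS = -621/10, RHS = -621/10. Yes, v = u' weakly.

u(x) = 2*x**2 + 2*x + 2, classical derivative u'(x) = 4*x + 2.
φ(x) = x²(3−x), so φ'(x) = 3*x*(2 - x).
Note φ(0) = φ(3) = 0, so the boundary term u·φ vanishes.
LHS = ∫_0^3 u(x) φ'(x) dx = ∫_0^3 (-6*x^4 + 6*x^3 + 6*x^2 + 12*x) dx. Term by term:
  ∫_0^3 -6*x^4 dx = -1458/5;  ∫_0^3 6*x^3 dx = 243/2;  ∫_0^3 6*x^2 dx = 54;
  ∫_0^3 12*x dx = 54.
Sum: -1458/5 + 243/2 + 54 + 54 = -621/10.
So LHS = -621/10.
∫_0^3 v(x) φ(x) dx = ∫_0^3 (-4*x^4 + 10*x^3 + 6*x^2) dx. Term by term:
  ∫_0^3 -4*x^4 dx = -972/5;  ∫_0^3 10*x^3 dx = 405/2;  ∫_0^3 6*x^2 dx = 54.
Sum: -972/5 + 405/2 + 54 = 621/10.
So RHS = -∫_0^3 v(x) φ(x) dx = -621/10.
LHS = RHS, so the identity holds for this test φ.
Moreover u is smooth here and v(x) = u'(x) = 4*x + 2 pointwise, so the identity holds for every test function. Hence v is the weak derivative of u.


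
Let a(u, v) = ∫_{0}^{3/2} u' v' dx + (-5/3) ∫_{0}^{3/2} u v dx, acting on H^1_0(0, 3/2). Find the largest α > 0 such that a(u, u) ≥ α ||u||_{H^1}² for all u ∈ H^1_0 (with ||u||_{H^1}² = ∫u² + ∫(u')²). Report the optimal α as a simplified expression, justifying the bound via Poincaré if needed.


α = (-15 + 4*π^2)/(9 + 4*π^2)

Coercivity of a(·,·) on H^1_0(0, 3/2) means a(u, u) ≥ α ||u||_{H^1}² for every u ∈ H^1_0.
The interval has length L = 3/2, and Poincaré/coercivity depend only on L. Here a(u, u) = ∫(u')² + (-5/3)·∫u².
Here c = -5/3 < 0 with |c| < (π/L)² = 4*π^2/9, so coercivity still holds. The condition a(u,u) ≥ α||u||_{H^1}² reads (1−α)∫(u')² ≥ (α−c)∫u². Any admissible α is ≤ 1 (rapidly oscillating u have ∫u²/∫(u')² → 0), and α = 1 would force 0 ≥ (1−c)∫u², impossible since c < 1; so 1−α > 0. By the sharp Poincaré inequality on H^1_0 of an interval of length L, ∫(u')² ≥ (π/L)²∫u² with equality for the first sine mode sin(π(x−x₀)/L) (x₀ the left endpoint), so the inequality holds for all u iff (1−α)(π/L)² ≥ α − c, i.e. α ≤ ((π/L)² + c)/((π/L)² + 1) = (1 + c(L/π)²)/(1 + (L/π)²). (Direct route, valid since c ≤ 0: Poincaré gives c∫u² ≥ c(L/π)²∫(u')², so a(u,u) ≥ (1 + c(L/π)²)∫(u')², while ||u||_{H^1}² ≤ (1 + (L/π)²)∫(u')²; dividing yields the same α.) With (π/L)² = 4*π^2/9 and c = -5/3, the largest admissible constant is α = ((π/L)² + c)/((π/L)² + 1).
Simplifying, α = (-15 + 4*π^2)/(9 + 4*π^2).


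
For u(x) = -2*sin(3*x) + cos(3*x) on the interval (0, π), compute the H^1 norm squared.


||u||_{H^1(0,π)}^2 = 25*π

u'(x) = -3*sin(3*x) - 6*cos(3*x).
Expand u² and (u')² and integrate term by term on (0, π), using: for integers n ≥ 1, ∫_0^π sin²(nx) dx = ∫_0^π cos²(nx) dx = π/2; for n ≠ n', ∫_0^π sin(nx)sin(n'x) dx = ∫_0^π cos(nx)cos(n'x) dx = 0; and by product-to-sum, ∫_0^π sin(nx)cos(n'x) dx = ½∫_0^π [sin((n+n')x) + sin((n−n')x)] dx, which is 0 when n+n' is even and 2n/(n²−n'²) when n+n' is odd (it need not vanish on (0, π)).
  u² squared terms: (-2)²·∫sin(3x)² dx = 4·π/2 = 2*π;  (1)²·∫cos(3x)² dx = 1·π/2 = π/2.
  u² cross terms: 2·(-2)·(1)·∫sin(3x)·cos(3x) dx = -4·(0) = 0.
  So ∫_0^π u² dx = 2*π + π/2 + 0 = 5*π/2.
  (u')² squared terms: (-6)²·∫cos(3x)² dx = 36·π/2 = 18*π;  (-3)²·∫sin(3x)² dx = 9·π/2 = 9*π/2.
  (u')² cross terms: 2·(-6)·(-3)·∫cos(3x)·sin(3x) dx = 36·(0) = 0.
  So ∫_0^π (u')² dx = 18*π + 9*π/2 + 0 = 45*π/2.
||u||_{H^1}^2 = (5*π/2) + (45*π/2) = 25*π.


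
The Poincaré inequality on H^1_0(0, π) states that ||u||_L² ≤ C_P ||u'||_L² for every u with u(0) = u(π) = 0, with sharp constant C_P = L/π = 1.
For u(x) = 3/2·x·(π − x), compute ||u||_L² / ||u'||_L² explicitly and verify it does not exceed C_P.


||u||_L² / ||u'||_L² = sqrt(10)*π/10 < C_P = 1.

u(x) = 3/2·x·(π − x), so u'(x) = -3*x + 3*π/2.
u(x) = 3/2·x·(π − x) vanishes at x = 0 and x = π, so u ∈ H^1_0(0, π). Differentiate via the product rule and integrate the resulting polynomials term by term.
  ∫_0^π u² dx = ∫_0^π (9*x^4/4 - 9*π*x^3/2 + 9*π^2*x^2/4) dx. Term by term:
    ∫_0^π 9*x^4/4 dx = 9*π^5/20;  ∫_0^π -9*π*x^3/2 dx = -9*π^5/8;  ∫_0^π 9*π^2*x^2/4 dx = 3*π^5/4.
  Sum: 9*π^5/20 − 9*π^5/8 + 3*π^5/4 = 3*π^5/40.
  ∫_0^π (u')² dx = ∫_0^π (9*x^2 - 9*π*x + 9*π^2/4) dx. Term by term:
    ∫_0^π 9*x^2 dx = 3*π^3;  ∫_0^π -9*π*x dx = -9*π^3/2;  ∫_0^π 9*π^2/4 dx = 9*π^3/4.
  Sum: 3*π^3 − 9*π^3/2 + 9*π^3/4 = 3*π^3/4.
∫_0^π u² dx = 3*π^5/40, so ||u||_L² = sqrt(30)*π^(5/2)/20.
∫_0^π (u')² dx = 3*π^3/4, so ||u'||_L² = sqrt(3)*π^(3/2)/2.
Ratio ||u||_L² / ||u'||_L² = sqrt(10)*π/10.
Sharp Poincaré constant on H^1_0(0, π) is C_P = L/π = 1, achieved by sin(x).
A polynomial bump cannot attain the sharp Poincaré constant (only the first sine eigenfunction does), so the ratio is strictly less than C_P, consistent with ||u||_L² ≤ C_P ||u'||_L².


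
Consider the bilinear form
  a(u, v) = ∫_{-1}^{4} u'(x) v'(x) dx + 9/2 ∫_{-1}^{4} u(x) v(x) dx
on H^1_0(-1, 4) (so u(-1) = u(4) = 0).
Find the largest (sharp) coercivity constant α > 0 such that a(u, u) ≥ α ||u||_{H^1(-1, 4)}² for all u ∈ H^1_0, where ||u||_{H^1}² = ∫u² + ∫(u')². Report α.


α = 1

Coercivity of a(·,·) on H^1_0(-1, 4) means a(u, u) ≥ α ||u||_{H^1}² for every u ∈ H^1_0.
The interval has length L = 5, and Poincaré/coercivity depend only on L. Here a(u, u) = ∫(u')² + (9/2)·∫u².
Here c = 9/2 ≥ 1, so a(u,u) = ∫(u')² + c∫u² ≥ ∫(u')² + ∫u² = ||u||_{H^1}², i.e. α = 1 works. No larger α is possible: a(u,u) ≥ α||u||_{H^1}² means (1−α)∫(u')² ≥ (α−c)∫u², and for the modes u_n = sin(nπ(x−x₀)/L) (x₀ the left endpoint) one has ∫u_n²/∫(u_n')² = (L/(nπ))² → 0, so a(u_n,u_n)/||u_n||_{H^1}² → 1. Hence the optimal constant is α = 1.
Therefore α = 1.


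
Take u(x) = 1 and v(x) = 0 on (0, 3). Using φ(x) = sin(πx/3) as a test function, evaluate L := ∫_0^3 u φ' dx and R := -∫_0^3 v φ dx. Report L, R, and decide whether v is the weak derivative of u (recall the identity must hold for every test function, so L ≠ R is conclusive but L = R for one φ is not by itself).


LHS = 0, RHS = 0. Yes, v = u' weakly.

u(x) = 1, classical derivative u'(x) = 0.
φ(x) = sin(πx/3), so φ'(x) = π*cos(π*x/3)/3.
Note φ(0) = φ(3) = 0, so the boundary term u·φ vanishes.
LHS = ∫_0^3 u(x) φ'(x) dx = ∫_0^3 (π*cos(π*x/3)/3) dx. Term by term:
  ∫_0^3 π*cos(π*x/3)/3 dx = 0.
So LHS = 0.
∫_0^3 v(x) φ(x) dx = ∫_0^3 (0) dx. Term by term:
  ∫_0^3 0 dx = 0.
So RHS = -∫_0^3 v(x) φ(x) dx = 0.
LHS = RHS, so the identity holds for this test φ.
Moreover u is smooth here and v(x) = u'(x) = 0 pointwise, so the identity holds for every test function. Hence v is the weak derivative of u.


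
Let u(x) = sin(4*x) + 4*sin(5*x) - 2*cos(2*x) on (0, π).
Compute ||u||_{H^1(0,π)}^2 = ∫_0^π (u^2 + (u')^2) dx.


||u||_{H^1(0,π)}^2 = -800/21 + 453*π/2

u'(x) = 4*sin(2*x) + 4*cos(4*x) + 20*cos(5*x).
Expand u² and (u')² and integrate term by term on (0, π), using: for integers n ≥ 1, ∫_0^π sin²(nx) dx = ∫_0^π cos²(nx) dx = π/2; for n ≠ n', ∫_0^π sin(nx)sin(n'x) dx = ∫_0^π cos(nx)cos(n'x) dx = 0; and by product-to-sum, ∫_0^π sin(nx)cos(n'x) dx = ½∫_0^π [sin((n+n')x) + sin((n−n')x)] dx, which is 0 when n+n' is even and 2n/(n²−n'²) when n+n' is odd (it need not vanish on (0, π)).
  u² squared terms: (-2)²·∫cos(2x)² dx = 4·π/2 = 2*π;  (4)²·∫sin(5x)² dx = 16·π/2 = 8*π;  (1)²·∫sin(4x)² dx = 1·π/2 = π/2.
  u² cross terms: 2·(-2)·(4)·∫cos(2x)·sin(5x) dx = -16·(10/21) = -160/21;  2·(-2)·(1)·∫cos(2x)·sin(4x) dx = -4·(0) = 0;  2·(4)·(1)·∫sin(5x)·sin(4x) dx = 8·(0) = 0.
  So ∫_0^π u² dx = 2*π + 8*π + π/2 − 160/21 + 0 + 0 = -160/21 + 21*π/2.
  (u')² squared terms: (4)²·∫cos(4x)² dx = 16·π/2 = 8*π;  (4)²·∫sin(2x)² dx = 16·π/2 = 8*π;  (20)²·∫cos(5x)² dx = 400·π/2 = 200*π.
  (u')² cross terms: 2·(4)·(4)·∫cos(4x)·sin(2x) dx = 32·(0) = 0;  2·(4)·(20)·∫cos(4x)·cos(5x) dx = 160·(0) = 0;  2·(4)·(20)·∫sin(2x)·cos(5x) dx = 160·(-4/21) = -640/21.
  So ∫_0^π (u')² dx = 8*π + 8*π + 200*π + 0 + 0 − 640/21 = -640/21 + 216*π.
||u||_{H^1}^2 = (-160/21 + 21*π/2) + (-640/21 + 216*π) = -800/21 + 453*π/2.


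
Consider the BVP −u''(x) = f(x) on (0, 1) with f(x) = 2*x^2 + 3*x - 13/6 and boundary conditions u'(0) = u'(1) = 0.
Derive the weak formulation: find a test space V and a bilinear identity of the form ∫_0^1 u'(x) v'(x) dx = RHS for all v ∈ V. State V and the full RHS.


V = H^1(0, 1) (no boundary constraint on v; u is determined up to an additive constant); weak form: ∫_0^1 u'v' dx = ∫_0^1 (2*x^2 + 3*x - 13/6) v dx for all v ∈ V.

Multiply both sides by a test function v and integrate from 0 to 1:
  ∫_0^1 −u''(x) v(x) dx = ∫_0^1 f(x) v(x) dx.
Integrate the LHS by parts once:
  ∫_0^1 −u'' v dx = −[u'(x) v(x)]_0^1 + ∫_0^1 u'(x) v'(x) dx.
Thus ∫_0^1 u'(x) v'(x) dx = ∫_0^1 f(x) v(x) dx + [u'(x) v(x)]_0^1.
Choose V so that boundary terms are either known or forced to vanish.
u has homogeneous Neumann: u'(0) = u'(1) = 0. So [u' v]_0^1 = 0·v(1) − 0·v(0) = 0 for any v; take V = H^1(0, 1).
Weak formulation: find u (satisfying any essential BC) such that ∫_0^1 u'(x) v'(x) dx = ∫_0^1 f v dx for all v ∈ V (homogeneous Neumann, so boundary terms vanish).
Substituting f(x) = 2*x^2 + 3*x - 13/6, the right-hand side is ∫_0^1 (2*x^2 + 3*x - 13/6) v dx.
Compatibility check (pure Neumann): taking v ≡ 1 ∈ V gives 0 = ∫_0^1 f dx + (0) − (0), i.e. ∫_0^1 f dx must equal u'(0) − u'(1) = 0. Indeed ∫_0^1 (2*x^2 + 3*x - 13/6) dx = 0, so the data are compatible. The solution is then unique only up to an additive constant (fix it e.g. by requiring ∫_0^1 u dx = 0).


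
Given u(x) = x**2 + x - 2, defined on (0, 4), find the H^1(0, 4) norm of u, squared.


||u||_{H^1}^2 = 5612/15

The H^1 norm (squared) on an interval (0, L) is
  ||u||_{H^1}^2 = ∫_0^L u(x)^2 dx + ∫_0^L u'(x)^2 dx.
Compute u'(x) = 2*x + 1.
Then u(x)^2 = x**4 + 2*x**3 - 3*x**2 - 4*x + 4 and u'(x)^2 = 4*x**2 + 4*x + 1.
Integrate each monomial from 0 to 4 using ∫_0^4 c·x^n dx = c·4^(n+1)/(n+1):
  ∫_0^4 u(x)^2 dx = ∫_0^4 (x^4 + 2*x^3 - 3*x^2 - 4*x + 4) dx. Term by term:
    ∫_0^4 x^4 dx = 1024/5;  ∫_0^4 2*x^3 dx = 128;  ∫_0^4 -3*x^2 dx = -64;
    ∫_0^4 -4*x dx = -32;  ∫_0^4 4 dx = 16.
  Sum: 1024/5 + 128 − 64 − 32 + 16 = 1264/5.
  ∫_0^4 u'(x)^2 dx = ∫_0^4 (4*x^2 + 4*x + 1) dx. Term by term:
    ∫_0^4 4*x^2 dx = 256/3;  ∫_0^4 4*x dx = 32;  ∫_0^4 1 dx = 4.
  Sum: 256/3 + 32 + 4 = 364/3.
Adding: ||u||_{H^1}^2 = 1264/5 + 364/3 = 5612/15.


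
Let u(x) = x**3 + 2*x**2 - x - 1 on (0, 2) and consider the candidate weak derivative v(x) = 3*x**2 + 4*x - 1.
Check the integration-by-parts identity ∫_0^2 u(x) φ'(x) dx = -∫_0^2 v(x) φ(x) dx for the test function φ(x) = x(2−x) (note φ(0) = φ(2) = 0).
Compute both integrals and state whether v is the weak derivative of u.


LHS = -44/5, RHS = -44/5. Yes, v = u' weakly.

u(x) = x**3 + 2*x**2 - x - 1, classical derivative u'(x) = 3*x**2 + 4*x - 1.
φ(x) = x(2−x), so φ'(x) = 2 - 2*x.
Note φ(0) = φ(2) = 0, so the boundary term u·φ vanishes.
LHS = ∫_0^2 u(x) φ'(x) dx = ∫_0^2 (-2*x^4 - 2*x^3 + 6*x^2 - 2) dx. Term by term:
  ∫_0^2 -2*x^4 dx = -64/5;  ∫_0^2 -2*x^3 dx = -8;  ∫_0^2 6*x^2 dx = 16;
  ∫_0^2 -2 dx = -4.
Sum: -64/5 − 8 + 16 − 4 = -44/5.
So LHS = -44/5.
∫_0^2 v(x) φ(x) dx = ∫_0^2 (-3*x^4 + 2*x^3 + 9*x^2 - 2*x) dx. Term by term:
  ∫_0^2 -3*x^4 dx = -96/5;  ∫_0^2 2*x^3 dx = 8;  ∫_0^2 9*x^2 dx = 24;
  ∫_0^2 -2*x dx = -4.
Sum: -96/5 + 8 + 24 − 4 = 44/5.
So RHS = -∫_0^2 v(x) φ(x) dx = -44/5.
LHS = RHS, so the identity holds for this test φ.
Moreover u is smooth here and v(x) = u'(x) = 3*x**2 + 4*x - 1 pointwise, so the identity holds for every test function. Hence v is the weak derivative of u.


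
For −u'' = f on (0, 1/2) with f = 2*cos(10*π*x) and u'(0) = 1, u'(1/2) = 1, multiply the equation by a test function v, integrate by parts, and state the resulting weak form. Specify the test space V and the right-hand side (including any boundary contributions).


V = H^1(0, 1/2) (v unrestricted at boundary; u is determined up to an additive constant); weak form: ∫_0^1/2 u'v' dx = ∫_0^1/2 (2*cos(10*π*x)) v dx + v(1/2) − v(0) for all v ∈ V.

Multiply both sides by a test function v and integrate from 0 to 1/2:
  ∫_0^1/2 −u''(x) v(x) dx = ∫_0^1/2 f(x) v(x) dx.
Integrate the LHS by parts once:
  ∫_0^1/2 −u'' v dx = −[u'(x) v(x)]_0^1/2 + ∫_0^1/2 u'(x) v'(x) dx.
Thus ∫_0^1/2 u'(x) v'(x) dx = ∫_0^1/2 f(x) v(x) dx + [u'(x) v(x)]_0^1/2.
Choose V so that boundary terms are either known or forced to vanish.
u has inhomogeneous Neumann u'(0) = 1, u'(1/2) = 1. [u' v]_0^1/2 = (1)·v(1/2) − (1)·v(0) = v(1/2) − v(0). Take V = H^1(0, 1/2); boundary term becomes part of RHS.
Weak formulation: find u (satisfying any essential BC) such that ∫_0^1/2 u'(x) v'(x) dx = ∫_0^1/2 f v dx + v(1/2) − v(0) for all v ∈ V (Neumann data are natural BCs: they enter the RHS as boundary terms).
Substituting f(x) = 2*cos(10*π*x), the right-hand side is ∫_0^1/2 (2*cos(10*π*x)) v dx + v(1/2) − v(0).
Compatibility check (pure Neumann): taking v ≡ 1 ∈ V gives 0 = ∫_0^1/2 f dx + (1) − (1), i.e. ∫_0^1/2 f dx must equal u'(0) − u'(1/2) = 0. Indeed ∫_0^1/2 (2*cos(10*π*x)) dx = 0, so the data are compatible. The solution is then unique only up to an additive constant (fix it e.g. by requiring ∫_0^1/2 u dx = 0).


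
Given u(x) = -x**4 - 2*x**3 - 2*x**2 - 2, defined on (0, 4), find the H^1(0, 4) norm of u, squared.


||u||_{H^1}^2 = 55432112/315

The H^1 norm (squared) on an interval (0, L) is
  ||u||_{H^1}^2 = ∫_0^L u(x)^2 dx + ∫_0^L u'(x)^2 dx.
Compute u'(x) = -4*x**3 - 6*x**2 - 4*x.
Then u(x)^2 = x**8 + 4*x**7 + 8*x**6 + 8*x**5 + 8*x**4 + 8*x**3 + 8*x**2 + 4 and u'(x)^2 = 16*x**6 + 48*x**5 + 68*x**4 + 48*x**3 + 16*x**2.
Integrate each monomial from 0 to 4 using ∫_0^4 c·x^n dx = c·4^(n+1)/(n+1):
  ∫_0^4 u(x)^2 dx = ∫_0^4 (x^8 + 4*x^7 + 8*x^6 + 8*x^5 + 8*x^4 + 8*x^3 + 8*x^2 + 4) dx. Term by term:
    ∫_0^4 x^8 dx = 262144/9;  ∫_0^4 4*x^7 dx = 32768;  ∫_0^4 8*x^6 dx = 131072/7;
    ∫_0^4 8*x^5 dx = 16384/3;  ∫_0^4 8*x^4 dx = 8192/5;  ∫_0^4 8*x^3 dx = 512;
    ∫_0^4 8*x^2 dx = 512/3;  ∫_0^4 4 dx = 16.
  Sum: 262144/9 + 32768 + 131072/7 + 16384/3 + 8192/5 + 512 + 512/3 + 16 = 27851696/315.
  ∫_0^4 u'(x)^2 dx = ∫_0^4 (16*x^6 + 48*x^5 + 68*x^4 + 48*x^3 + 16*x^2) dx. Term by term:
    ∫_0^4 16*x^6 dx = 262144/7;  ∫_0^4 48*x^5 dx = 32768;  ∫_0^4 68*x^4 dx = 69632/5;
    ∫_0^4 48*x^3 dx = 3072;  ∫_0^4 16*x^2 dx = 1024/3.
  Sum: 262144/7 + 32768 + 69632/5 + 3072 + 1024/3 = 9193472/105.
Adding: ||u||_{H^1}^2 = 27851696/315 + 9193472/105 = 55432112/315.


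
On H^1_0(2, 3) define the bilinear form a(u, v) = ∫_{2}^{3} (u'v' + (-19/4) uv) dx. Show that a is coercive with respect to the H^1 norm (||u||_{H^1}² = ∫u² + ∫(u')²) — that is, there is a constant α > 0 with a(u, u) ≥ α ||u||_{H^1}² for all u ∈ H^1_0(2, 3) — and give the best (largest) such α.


α = (-19/4 + π^2)/(1 + π^2)

Coercivity of a(·,·) on H^1_0(2, 3) means a(u, u) ≥ α ||u||_{H^1}² for every u ∈ H^1_0.
The interval has length L = 1, and Poincaré/coercivity depend only on L. Here a(u, u) = ∫(u')² + (-19/4)·∫u².
Here c = -19/4 < 0 with |c| < (π/L)² = π^2, so coercivity still holds. The condition a(u,u) ≥ α||u||_{H^1}² reads (1−α)∫(u')² ≥ (α−c)∫u². Any admissible α is ≤ 1 (rapidly oscillating u have ∫u²/∫(u')² → 0), and α = 1 would force 0 ≥ (1−c)∫u², impossible since c < 1; so 1−α > 0. By the sharp Poincaré inequality on H^1_0 of an interval of length L, ∫(u')² ≥ (π/L)²∫u² with equality for the first sine mode sin(π(x−x₀)/L) (x₀ the left endpoint), so the inequality holds for all u iff (1−α)(π/L)² ≥ α − c, i.e. α ≤ ((π/L)² + c)/((π/L)² + 1) = (1 + c(L/π)²)/(1 + (L/π)²). (Direct route, valid since c ≤ 0: Poincaré gives c∫u² ≥ c(L/π)²∫(u')², so a(u,u) ≥ (1 + c(L/π)²)∫(u')², while ||u||_{H^1}² ≤ (1 + (L/π)²)∫(u')²; dividing yields the same α.) With (π/L)² = π^2 and c = -19/4, the largest admissible constant is α = ((π/L)² + c)/((π/L)² + 1).
Simplifying, α = (-19/4 + π^2)/(1 + π^2).


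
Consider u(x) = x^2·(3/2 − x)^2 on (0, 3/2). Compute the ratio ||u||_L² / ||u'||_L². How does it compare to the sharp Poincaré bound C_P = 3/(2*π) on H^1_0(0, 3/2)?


||u||_L² / ||u'||_L² = sqrt(3)/4 < C_P = 3/(2*π).

u(x) = x^2·(3/2 − x)^2, so u'(x) = x*(2*x - 3)*(4*x - 3)/2.
u(x) = x^2·(3/2 − x)^2 vanishes at x = 0 and x = 3/2, so u ∈ H^1_0(0, 3/2). Differentiate via the product rule and integrate the resulting polynomials term by term.
  ∫_0^3/2 u² dx = ∫_0^3/2 (x^8 - 6*x^7 + 27*x^6/2 - 27*x^5/2 + 81*x^4/16) dx. Term by term:
    ∫_0^3/2 x^8 dx = 2187/512;  ∫_0^3/2 -6*x^7 dx = -19683/1024;  ∫_0^3/2 27*x^6/2 dx = 59049/1792;
    ∫_0^3/2 -27*x^5/2 dx = -6561/256;  ∫_0^3/2 81*x^4/16 dx = 19683/2560.
  Sum: 2187/512 − 19683/1024 + 59049/1792 − 6561/256 + 19683/2560 = 2187/35840.
  ∫_0^3/2 (u')² dx = ∫_0^3/2 (16*x^6 - 72*x^5 + 117*x^4 - 81*x^3 + 81*x^2/4) dx. Term by term:
    ∫_0^3/2 16*x^6 dx = 2187/56;  ∫_0^3/2 -72*x^5 dx = -2187/16;  ∫_0^3/2 117*x^4 dx = 28431/160;
    ∫_0^3/2 -81*x^3 dx = -6561/64;  ∫_0^3/2 81*x^2/4 dx = 729/32.
  Sum: 2187/56 − 2187/16 + 28431/160 − 6561/64 + 729/32 = 729/2240.
∫_0^3/2 u² dx = 2187/35840, so ||u||_L² = 27*sqrt(105)/1120.
∫_0^3/2 (u')² dx = 729/2240, so ||u'||_L² = 27*sqrt(35)/280.
Ratio ||u||_L² / ||u'||_L² = sqrt(3)/4.
Sharp Poincaré constant on H^1_0(0, 3/2) is C_P = L/π = 3/(2*π), achieved by sin(2*π/3·x).
A polynomial bump cannot attain the sharp Poincaré constant (only the first sine eigenfunction does), so the ratio is strictly less than C_P, consistent with ||u||_L² ≤ C_P ||u'||_L².


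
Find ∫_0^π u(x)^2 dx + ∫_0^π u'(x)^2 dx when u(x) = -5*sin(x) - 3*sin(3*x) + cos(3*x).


||u||_{H^1(0,π)}^2 = 75*π

u'(x) = -3*sin(3*x) - 5*cos(x) - 9*cos(3*x).
Expand u² and (u')² and integrate term by term on (0, π), using: for integers n ≥ 1, ∫_0^π sin²(nx) dx = ∫_0^π cos²(nx) dx = π/2; for n ≠ n', ∫_0^π sin(nx)sin(n'x) dx = ∫_0^π cos(nx)cos(n'x) dx = 0; and by product-to-sum, ∫_0^π sin(nx)cos(n'x) dx = ½∫_0^π [sin((n+n')x) + sin((n−n')x)] dx, which is 0 when n+n' is even and 2n/(n²−n'²) when n+n' is odd (it need not vanish on (0, π)).
  u² squared terms: (-5)²·∫sin(x)² dx = 25·π/2 = 25*π/2;  (-3)²·∫sin(3x)² dx = 9·π/2 = 9*π/2;  (1)²·∫cos(3x)² dx = 1·π/2 = π/2.
  u² cross terms: 2·(-5)·(-3)·∫sin(x)·sin(3x) dx = 30·(0) = 0;  2·(-5)·(1)·∫sin(x)·cos(3x) dx = -10·(0) = 0;  2·(-3)·(1)·∫sin(3x)·cos(3x) dx = -6·(0) = 0.
  So ∫_0^π u² dx = 25*π/2 + 9*π/2 + π/2 + 0 + 0 + 0 = 35*π/2.
  (u')² squared terms: (-9)²·∫cos(3x)² dx = 81·π/2 = 81*π/2;  (-5)²·∫cos(x)² dx = 25·π/2 = 25*π/2;  (-3)²·∫sin(3x)² dx = 9·π/2 = 9*π/2.
  (u')² cross terms: 2·(-9)·(-5)·∫cos(3x)·cos(x) dx = 90·(0) = 0;  2·(-9)·(-3)·∫cos(3x)·sin(3x) dx = 54·(0) = 0;  2·(-5)·(-3)·∫cos(x)·sin(3x) dx = 30·(0) = 0.
  So ∫_0^π (u')² dx = 81*π/2 + 25*π/2 + 9*π/2 + 0 + 0 + 0 = 115*π/2.
||u||_{H^1}^2 = (35*π/2) + (115*π/2) = 75*π.


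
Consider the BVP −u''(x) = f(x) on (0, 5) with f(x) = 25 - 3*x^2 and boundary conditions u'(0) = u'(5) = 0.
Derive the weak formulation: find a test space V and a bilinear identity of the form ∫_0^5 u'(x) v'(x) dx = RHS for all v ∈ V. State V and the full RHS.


V = H^1(0, 5) (no boundary constraint on v; u is determined up to an additive constant); weak form: ∫_0^5 u'v' dx = ∫_0^5 (25 - 3*x^2) v dx for all v ∈ V.

Multiply both sides by a test function v and integrate from 0 to 5:
  ∫_0^5 −u''(x) v(x) dx = ∫_0^5 f(x) v(x) dx.
Integrate the LHS by parts once:
  ∫_0^5 −u'' v dx = −[u'(x) v(x)]_0^5 + ∫_0^5 u'(x) v'(x) dx.
Thus ∫_0^5 u'(x) v'(x) dx = ∫_0^5 f(x) v(x) dx + [u'(x) v(x)]_0^5.
Choose V so that boundary terms are either known or forced to vanish.
u has homogeneous Neumann: u'(0) = u'(5) = 0. So [u' v]_0^5 = 0·v(5) − 0·v(0) = 0 for any v; take V = H^1(0, 5).
Weak formulation: find u (satisfying any essential BC) such that ∫_0^5 u'(x) v'(x) dx = ∫_0^5 f v dx for all v ∈ V (homogeneous Neumann, so boundary terms vanish).
Substituting f(x) = 25 - 3*x^2, the right-hand side is ∫_0^5 (25 - 3*x^2) v dx.
Compatibility check (pure Neumann): taking v ≡ 1 ∈ V gives 0 = ∫_0^5 f dx + (0) − (0), i.e. ∫_0^5 f dx must equal u'(0) − u'(5) = 0. Indeed ∫_0^5 (25 - 3*x^2) dx = 0, so the data are compatible. The solution is then unique only up to an additive constant (fix it e.g. by requiring ∫_0^5 u dx = 0).


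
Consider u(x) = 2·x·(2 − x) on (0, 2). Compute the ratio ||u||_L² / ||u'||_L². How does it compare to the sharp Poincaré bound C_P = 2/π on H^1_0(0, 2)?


||u||_L² / ||u'||_L² = sqrt(10)/5 < C_P = 2/π.

u(x) = 2·x·(2 − x), so u'(x) = 4 - 4*x.
u(x) = 2·x·(2 − x) vanishes at x = 0 and x = 2, so u ∈ H^1_0(0, 2). Differentiate via the product rule and integrate the resulting polynomials term by term.
  ∫_0^2 u² dx = ∫_0^2 (4*x^4 - 16*x^3 + 16*x^2) dx. Term by term:
    ∫_0^2 4*x^4 dx = 128/5;  ∫_0^2 -16*x^3 dx = -64;  ∫_0^2 16*x^2 dx = 128/3.
  Sum: 128/5 − 64 + 128/3 = 64/15.
  ∫_0^2 (u')² dx = ∫_0^2 (16*x^2 - 32*x + 16) dx. Term by term:
    ∫_0^2 16*x^2 dx = 128/3;  ∫_0^2 -32*x dx = -64;  ∫_0^2 16 dx = 32.
  Sum: 128/3 − 64 + 32 = 32/3.
∫_0^2 u² dx = 64/15, so ||u||_L² = 8*sqrt(15)/15.
∫_0^2 (u')² dx = 32/3, so ||u'||_L² = 4*sqrt(6)/3.
Ratio ||u||_L² / ||u'||_L² = sqrt(10)/5.
Sharp Poincaré constant on H^1_0(0, 2) is C_P = L/π = 2/π, achieved by sin(π/2·x).
A polynomial bump cannot attain the sharp Poincaré constant (only the first sine eigenfunction does), so the ratio is strictly less than C_P, consistent with ||u||_L² ≤ C_P ||u'||_L².


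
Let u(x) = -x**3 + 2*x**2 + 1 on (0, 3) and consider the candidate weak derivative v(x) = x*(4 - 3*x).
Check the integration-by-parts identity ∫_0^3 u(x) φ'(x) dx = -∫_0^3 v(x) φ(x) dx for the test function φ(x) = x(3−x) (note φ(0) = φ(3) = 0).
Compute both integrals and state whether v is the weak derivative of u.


LHS = 189/20, RHS = 189/20. Yes, v = u' weakly.

u(x) = -x**3 + 2*x**2 + 1, classical derivative u'(x) = -3*x**2 + 4*x.
φ(x) = x(3−x), so φ'(x) = 3 - 2*x.
Note φ(0) = φ(3) = 0, so the boundary term u·φ vanishes.
LHS = ∫_0^3 u(x) φ'(x) dx = ∫_0^3 (2*x^4 - 7*x^3 + 6*x^2 - 2*x + 3) dx. Term by term:
  ∫_0^3 2*x^4 dx = 486/5;  ∫_0^3 -7*x^3 dx = -567/4;  ∫_0^3 6*x^2 dx = 54;
  ∫_0^3 -2*x dx = -9;  ∫_0^3 3 dx = 9.
Sum: 486/5 − 567/4 + 54 − 9 + 9 = 189/20.
So LHS = 189/20.
∫_0^3 v(x) φ(x) dx = ∫_0^3 (3*x^4 - 13*x^3 + 12*x^2) dx. Term by term:
  ∫_0^3 3*x^4 dx = 729/5;  ∫_0^3 -13*x^3 dx = -1053/4;  ∫_0^3 12*x^2 dx = 108.
Sum: 729/5 − 1053/4 + 108 = -189/20.
So RHS = -∫_0^3 v(x) φ(x) dx = 189/20.
LHS = RHS, so the identity holds for this test φ.
Moreover u is smooth here and v(x) = u'(x) = -3*x**2 + 4*x pointwise, so the identity holds for every test function. Hence v is the weak derivative of u.


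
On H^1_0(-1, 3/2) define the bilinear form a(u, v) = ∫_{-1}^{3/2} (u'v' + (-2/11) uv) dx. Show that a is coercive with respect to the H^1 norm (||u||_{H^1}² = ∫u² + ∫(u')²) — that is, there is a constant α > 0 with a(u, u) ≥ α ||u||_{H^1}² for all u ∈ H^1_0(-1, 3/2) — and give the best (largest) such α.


α = 2*(-25 + 22*π^2)/(11*(25 + 4*π^2))

Coercivity of a(·,·) on H^1_0(-1, 3/2) means a(u, u) ≥ α ||u||_{H^1}² for every u ∈ H^1_0.
The interval has length L = 5/2, and Poincaré/coercivity depend only on L. Here a(u, u) = ∫(u')² + (-2/11)·∫u².
Here c = -2/11 < 0 with |c| < (π/L)² = 4*π^2/25, so coercivity still holds. The condition a(u,u) ≥ α||u||_{H^1}² reads (1−α)∫(u')² ≥ (α−c)∫u². Any admissible α is ≤ 1 (rapidly oscillating u have ∫u²/∫(u')² → 0), and α = 1 would force 0 ≥ (1−c)∫u², impossible since c < 1; so 1−α > 0. By the sharp Poincaré inequality on H^1_0 of an interval of length L, ∫(u')² ≥ (π/L)²∫u² with equality for the first sine mode sin(π(x−x₀)/L) (x₀ the left endpoint), so the inequality holds for all u iff (1−α)(π/L)² ≥ α − c, i.e. α ≤ ((π/L)² + c)/((π/L)² + 1) = (1 + c(L/π)²)/(1 + (L/π)²). (Direct route, valid since c ≤ 0: Poincaré gives c∫u² ≥ c(L/π)²∫(u')², so a(u,u) ≥ (1 + c(L/π)²)∫(u')², while ||u||_{H^1}² ≤ (1 + (L/π)²)∫(u')²; dividing yields the same α.) With (π/L)² = 4*π^2/25 and c = -2/11, the largest admissible constant is α = ((π/L)² + c)/((π/L)² + 1).
Simplifying, α = 2*(-25 + 22*π^2)/(11*(25 + 4*π^2)).


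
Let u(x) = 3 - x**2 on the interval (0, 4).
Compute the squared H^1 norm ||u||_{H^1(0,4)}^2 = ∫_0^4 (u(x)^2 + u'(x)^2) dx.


||u||_{H^1}^2 = 2972/15

The H^1 norm (squared) on an interval (0, L) is
  ||u||_{H^1}^2 = ∫_0^L u(x)^2 dx + ∫_0^L u'(x)^2 dx.
Compute u'(x) = -2*x.
Then u(x)^2 = x**4 - 6*x**2 + 9 and u'(x)^2 = 4*x**2.
Integrate each monomial from 0 to 4 using ∫_0^4 c·x^n dx = c·4^(n+1)/(n+1):
  ∫_0^4 u(x)^2 dx = ∫_0^4 (x^4 - 6*x^2 + 9) dx. Term by term:
    ∫_0^4 x^4 dx = 1024/5;  ∫_0^4 -6*x^2 dx = -128;  ∫_0^4 9 dx = 36.
  Sum: 1024/5 − 128 + 36 = 564/5.
  ∫_0^4 u'(x)^2 dx = ∫_0^4 (4*x^2) dx. Term by term:
    ∫_0^4 4*x^2 dx = 256/3.
Adding: ||u||_{H^1}^2 = 564/5 + 256/3 = 2972/15.


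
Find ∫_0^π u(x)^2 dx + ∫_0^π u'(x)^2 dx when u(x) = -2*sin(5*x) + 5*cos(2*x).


||u||_{H^1(0,π)}^2 = -1000/21 + 229*π/2

u'(x) = -10*sin(2*x) - 10*cos(5*x).
Expand u² and (u')² and integrate term by term on (0, π), using: for integers n ≥ 1, ∫_0^π sin²(nx) dx = ∫_0^π cos²(nx) dx = π/2; for n ≠ n', ∫_0^π sin(nx)sin(n'x) dx = ∫_0^π cos(nx)cos(n'x) dx = 0; and by product-to-sum, ∫_0^π sin(nx)cos(n'x) dx = ½∫_0^π [sin((n+n')x) + sin((n−n')x)] dx, which is 0 when n+n' is even and 2n/(n²−n'²) when n+n' is odd (it need not vanish on (0, π)).
  u² squared terms: (-2)²·∫sin(5x)² dx = 4·π/2 = 2*π;  (5)²·∫cos(2x)² dx = 25·π/2 = 25*π/2.
  u² cross terms: 2·(-2)·(5)·∫sin(5x)·cos(2x) dx = -20·(10/21) = -200/21.
  So ∫_0^π u² dx = 2*π + 25*π/2 − 200/21 = -200/21 + 29*π/2.
  (u')² squared terms: (-10)²·∫cos(5x)² dx = 100·π/2 = 50*π;  (-10)²·∫sin(2x)² dx = 100·π/2 = 50*π.
  (u')² cross terms: 2·(-10)·(-10)·∫cos(5x)·sin(2x) dx = 200·(-4/21) = -800/21.
  So ∫_0^π (u')² dx = 50*π + 50*π − 800/21 = -800/21 + 100*π.
||u||_{H^1}^2 = (-200/21 + 29*π/2) + (-800/21 + 100*π) = -1000/21 + 229*π/2.


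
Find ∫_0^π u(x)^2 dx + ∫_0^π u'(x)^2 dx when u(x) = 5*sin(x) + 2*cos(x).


||u||_{H^1(0,π)}^2 = 29*π

u'(x) = -2*sin(x) + 5*cos(x).
Expand u² and (u')² and integrate term by term on (0, π), using: for integers n ≥ 1, ∫_0^π sin²(nx) dx = ∫_0^π cos²(nx) dx = π/2; for n ≠ n', ∫_0^π sin(nx)sin(n'x) dx = ∫_0^π cos(nx)cos(n'x) dx = 0; and by product-to-sum, ∫_0^π sin(nx)cos(n'x) dx = ½∫_0^π [sin((n+n')x) + sin((n−n')x)] dx, which is 0 when n+n' is even and 2n/(n²−n'²) when n+n' is odd (it need not vanish on (0, π)).
  u² squared terms: (2)²·∫cos(x)² dx = 4·π/2 = 2*π;  (5)²·∫sin(x)² dx = 25·π/2 = 25*π/2.
  u² cross terms: 2·(2)·(5)·∫cos(x)·sin(x) dx = 20·(0) = 0.
  So ∫_0^π u² dx = 2*π + 25*π/2 + 0 = 29*π/2.
  (u')² squared terms: (-2)²·∫sin(x)² dx = 4·π/2 = 2*π;  (5)²·∫cos(x)² dx = 25·π/2 = 25*π/2.
  (u')² cross terms: 2·(-2)·(5)·∫sin(x)·cos(x) dx = -20·(0) = 0.
  So ∫_0^π (u')² dx = 2*π + 25*π/2 + 0 = 29*π/2.
||u||_{H^1}^2 = (29*π/2) + (29*π/2) = 29*π.


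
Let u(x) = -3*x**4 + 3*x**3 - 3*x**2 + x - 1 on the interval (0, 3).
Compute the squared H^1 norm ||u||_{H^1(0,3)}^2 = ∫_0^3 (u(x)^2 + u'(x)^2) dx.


||u||_{H^1}^2 = 5420469/140

The H^1 norm (squared) on an interval (0, L) is
  ||u||_{H^1}^2 = ∫_0^L u(x)^2 dx + ∫_0^L u'(x)^2 dx.
Compute u'(x) = -12*x**3 + 9*x**2 - 6*x + 1.
Then u(x)^2 = 9*x**8 - 18*x**7 + 27*x**6 - 24*x**5 + 21*x**4 - 12*x**3 + 7*x**2 - 2*x + 1 and u'(x)^2 = 144*x**6 - 216*x**5 + 225*x**4 - 132*x**3 + 54*x**2 - 12*x + 1.
Integrate each monomial from 0 to 3 using ∫_0^3 c·x^n dx = c·3^(n+1)/(n+1):
  ∫_0^3 u(x)^2 dx = ∫_0^3 (9*x^8 - 18*x^7 + 27*x^6 - 24*x^5 + 21*x^4 - 12*x^3 + 7*x^2 - 2*x + 1) dx. Term by term:
    ∫_0^3 9*x^8 dx = 19683;  ∫_0^3 -18*x^7 dx = -59049/4;  ∫_0^3 27*x^6 dx = 59049/7;
    ∫_0^3 -24*x^5 dx = -2916;  ∫_0^3 21*x^4 dx = 5103/5;  ∫_0^3 -12*x^3 dx = -243;
    ∫_0^3 7*x^2 dx = 63;  ∫_0^3 -2*x dx = -9;  ∫_0^3 1 dx = 3.
  Sum: 19683 − 59049/4 + 59049/7 − 2916 + 5103/5 − 243 + 63 − 9 + 3 = 1578489/140.
  ∫_0^3 u'(x)^2 dx = ∫_0^3 (144*x^6 - 216*x^5 + 225*x^4 - 132*x^3 + 54*x^2 - 12*x + 1) dx. Term by term:
    ∫_0^3 144*x^6 dx = 314928/7;  ∫_0^3 -216*x^5 dx = -26244;  ∫_0^3 225*x^4 dx = 10935;
    ∫_0^3 -132*x^3 dx = -2673;  ∫_0^3 54*x^2 dx = 486;  ∫_0^3 -12*x dx = -54;
    ∫_0^3 1 dx = 3.
  Sum: 314928/7 − 26244 + 10935 − 2673 + 486 − 54 + 3 = 192099/7.
Adding: ||u||_{H^1}^2 = 1578489/140 + 192099/7 = 5420469/140.


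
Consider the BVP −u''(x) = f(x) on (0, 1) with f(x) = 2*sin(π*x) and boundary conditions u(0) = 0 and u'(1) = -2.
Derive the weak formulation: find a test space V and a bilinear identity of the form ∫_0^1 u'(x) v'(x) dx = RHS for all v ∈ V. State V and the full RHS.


V = {v ∈ H^1(0, 1) : v(0) = 0} (test functions vanish at x = 0 where u is specified); weak form: ∫_0^1 u'v' dx = ∫_0^1 (2*sin(π*x)) v dx − 2·v(1) for all v ∈ V.

Multiply both sides by a test function v and integrate from 0 to 1:
  ∫_0^1 −u''(x) v(x) dx = ∫_0^1 f(x) v(x) dx.
Integrate the LHS by parts once:
  ∫_0^1 −u'' v dx = −[u'(x) v(x)]_0^1 + ∫_0^1 u'(x) v'(x) dx.
Thus ∫_0^1 u'(x) v'(x) dx = ∫_0^1 f(x) v(x) dx + [u'(x) v(x)]_0^1.
Choose V so that boundary terms are either known or forced to vanish.
Mixed BC: u(0) = 0 (Dirichlet) and u'(1) = -2 (Neumann). Define V = {v ∈ H^1(0, 1) : v(0) = 0}. Then [u' v]_0^1 = u'(1)·v(1) − u'(0)·0 = − 2·v(1).
Weak formulation: find u (satisfying any essential BC) such that ∫_0^1 u'(x) v'(x) dx = ∫_0^1 f v dx − 2·v(1) for all v ∈ V (Dirichlet at 0 absorbed into V; Neumann datum at x = 1 contributes the boundary term).
Substituting f(x) = 2*sin(π*x), the right-hand side is ∫_0^1 (2*sin(π*x)) v dx − 2·v(1).
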